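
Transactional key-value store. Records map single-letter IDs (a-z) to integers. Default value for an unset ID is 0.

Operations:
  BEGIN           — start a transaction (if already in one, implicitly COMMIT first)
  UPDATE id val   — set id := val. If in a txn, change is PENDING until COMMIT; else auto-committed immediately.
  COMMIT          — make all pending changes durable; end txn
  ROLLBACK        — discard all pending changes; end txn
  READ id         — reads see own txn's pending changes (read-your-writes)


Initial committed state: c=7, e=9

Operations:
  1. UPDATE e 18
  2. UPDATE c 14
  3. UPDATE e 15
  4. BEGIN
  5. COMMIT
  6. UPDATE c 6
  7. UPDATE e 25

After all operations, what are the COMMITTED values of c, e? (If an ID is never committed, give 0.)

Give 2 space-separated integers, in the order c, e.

Initial committed: {c=7, e=9}
Op 1: UPDATE e=18 (auto-commit; committed e=18)
Op 2: UPDATE c=14 (auto-commit; committed c=14)
Op 3: UPDATE e=15 (auto-commit; committed e=15)
Op 4: BEGIN: in_txn=True, pending={}
Op 5: COMMIT: merged [] into committed; committed now {c=14, e=15}
Op 6: UPDATE c=6 (auto-commit; committed c=6)
Op 7: UPDATE e=25 (auto-commit; committed e=25)
Final committed: {c=6, e=25}

Answer: 6 25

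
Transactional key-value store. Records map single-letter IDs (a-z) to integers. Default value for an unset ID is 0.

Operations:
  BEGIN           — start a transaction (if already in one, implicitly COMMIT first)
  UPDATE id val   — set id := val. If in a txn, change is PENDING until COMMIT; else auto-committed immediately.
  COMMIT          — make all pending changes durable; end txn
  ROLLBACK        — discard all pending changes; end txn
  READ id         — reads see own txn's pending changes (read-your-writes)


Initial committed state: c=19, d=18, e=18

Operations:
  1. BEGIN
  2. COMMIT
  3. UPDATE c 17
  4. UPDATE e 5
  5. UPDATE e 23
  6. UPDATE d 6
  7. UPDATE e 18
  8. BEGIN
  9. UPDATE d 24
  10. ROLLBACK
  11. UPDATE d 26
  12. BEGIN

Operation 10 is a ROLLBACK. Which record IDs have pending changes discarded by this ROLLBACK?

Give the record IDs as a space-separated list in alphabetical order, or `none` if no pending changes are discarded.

Answer: d

Derivation:
Initial committed: {c=19, d=18, e=18}
Op 1: BEGIN: in_txn=True, pending={}
Op 2: COMMIT: merged [] into committed; committed now {c=19, d=18, e=18}
Op 3: UPDATE c=17 (auto-commit; committed c=17)
Op 4: UPDATE e=5 (auto-commit; committed e=5)
Op 5: UPDATE e=23 (auto-commit; committed e=23)
Op 6: UPDATE d=6 (auto-commit; committed d=6)
Op 7: UPDATE e=18 (auto-commit; committed e=18)
Op 8: BEGIN: in_txn=True, pending={}
Op 9: UPDATE d=24 (pending; pending now {d=24})
Op 10: ROLLBACK: discarded pending ['d']; in_txn=False
Op 11: UPDATE d=26 (auto-commit; committed d=26)
Op 12: BEGIN: in_txn=True, pending={}
ROLLBACK at op 10 discards: ['d']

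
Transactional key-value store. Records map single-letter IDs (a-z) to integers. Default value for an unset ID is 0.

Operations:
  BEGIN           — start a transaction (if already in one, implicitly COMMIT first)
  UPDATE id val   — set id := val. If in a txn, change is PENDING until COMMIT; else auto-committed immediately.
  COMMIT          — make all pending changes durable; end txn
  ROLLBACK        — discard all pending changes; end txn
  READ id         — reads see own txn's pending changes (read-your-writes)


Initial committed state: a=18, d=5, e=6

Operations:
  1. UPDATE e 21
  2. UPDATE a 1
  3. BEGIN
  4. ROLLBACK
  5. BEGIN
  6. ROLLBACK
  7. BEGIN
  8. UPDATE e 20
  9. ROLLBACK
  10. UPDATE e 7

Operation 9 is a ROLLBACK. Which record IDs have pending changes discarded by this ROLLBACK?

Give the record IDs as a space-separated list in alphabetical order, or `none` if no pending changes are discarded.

Initial committed: {a=18, d=5, e=6}
Op 1: UPDATE e=21 (auto-commit; committed e=21)
Op 2: UPDATE a=1 (auto-commit; committed a=1)
Op 3: BEGIN: in_txn=True, pending={}
Op 4: ROLLBACK: discarded pending []; in_txn=False
Op 5: BEGIN: in_txn=True, pending={}
Op 6: ROLLBACK: discarded pending []; in_txn=False
Op 7: BEGIN: in_txn=True, pending={}
Op 8: UPDATE e=20 (pending; pending now {e=20})
Op 9: ROLLBACK: discarded pending ['e']; in_txn=False
Op 10: UPDATE e=7 (auto-commit; committed e=7)
ROLLBACK at op 9 discards: ['e']

Answer: e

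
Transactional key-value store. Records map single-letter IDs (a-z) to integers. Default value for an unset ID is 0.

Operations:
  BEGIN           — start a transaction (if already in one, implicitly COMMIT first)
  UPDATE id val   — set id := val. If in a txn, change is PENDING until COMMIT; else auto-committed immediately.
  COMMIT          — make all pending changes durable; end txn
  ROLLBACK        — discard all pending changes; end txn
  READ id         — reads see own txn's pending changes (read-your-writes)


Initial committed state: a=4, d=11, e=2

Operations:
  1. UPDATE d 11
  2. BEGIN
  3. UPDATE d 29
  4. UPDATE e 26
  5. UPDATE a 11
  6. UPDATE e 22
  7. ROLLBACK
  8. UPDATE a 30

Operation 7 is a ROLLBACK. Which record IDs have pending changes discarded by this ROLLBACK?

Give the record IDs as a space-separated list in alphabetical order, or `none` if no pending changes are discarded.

Answer: a d e

Derivation:
Initial committed: {a=4, d=11, e=2}
Op 1: UPDATE d=11 (auto-commit; committed d=11)
Op 2: BEGIN: in_txn=True, pending={}
Op 3: UPDATE d=29 (pending; pending now {d=29})
Op 4: UPDATE e=26 (pending; pending now {d=29, e=26})
Op 5: UPDATE a=11 (pending; pending now {a=11, d=29, e=26})
Op 6: UPDATE e=22 (pending; pending now {a=11, d=29, e=22})
Op 7: ROLLBACK: discarded pending ['a', 'd', 'e']; in_txn=False
Op 8: UPDATE a=30 (auto-commit; committed a=30)
ROLLBACK at op 7 discards: ['a', 'd', 'e']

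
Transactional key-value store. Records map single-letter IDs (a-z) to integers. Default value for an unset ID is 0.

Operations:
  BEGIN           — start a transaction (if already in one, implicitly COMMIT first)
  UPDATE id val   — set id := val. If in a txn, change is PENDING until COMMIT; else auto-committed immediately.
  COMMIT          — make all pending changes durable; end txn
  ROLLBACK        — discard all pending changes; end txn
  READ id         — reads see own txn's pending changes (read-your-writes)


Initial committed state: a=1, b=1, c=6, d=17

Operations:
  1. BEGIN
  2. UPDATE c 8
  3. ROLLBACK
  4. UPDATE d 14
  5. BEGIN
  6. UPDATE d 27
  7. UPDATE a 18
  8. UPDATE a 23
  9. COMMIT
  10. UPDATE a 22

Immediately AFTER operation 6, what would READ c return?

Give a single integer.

Initial committed: {a=1, b=1, c=6, d=17}
Op 1: BEGIN: in_txn=True, pending={}
Op 2: UPDATE c=8 (pending; pending now {c=8})
Op 3: ROLLBACK: discarded pending ['c']; in_txn=False
Op 4: UPDATE d=14 (auto-commit; committed d=14)
Op 5: BEGIN: in_txn=True, pending={}
Op 6: UPDATE d=27 (pending; pending now {d=27})
After op 6: visible(c) = 6 (pending={d=27}, committed={a=1, b=1, c=6, d=14})

Answer: 6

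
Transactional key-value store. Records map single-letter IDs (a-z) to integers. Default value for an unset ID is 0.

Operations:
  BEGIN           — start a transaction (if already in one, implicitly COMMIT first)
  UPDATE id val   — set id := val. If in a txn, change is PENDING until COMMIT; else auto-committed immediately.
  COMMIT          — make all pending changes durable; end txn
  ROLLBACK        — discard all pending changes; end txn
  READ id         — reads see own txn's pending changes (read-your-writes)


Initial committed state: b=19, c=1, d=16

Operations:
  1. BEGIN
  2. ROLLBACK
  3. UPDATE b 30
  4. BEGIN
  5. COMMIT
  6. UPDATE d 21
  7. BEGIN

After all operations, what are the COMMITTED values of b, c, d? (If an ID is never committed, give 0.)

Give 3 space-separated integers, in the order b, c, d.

Answer: 30 1 21

Derivation:
Initial committed: {b=19, c=1, d=16}
Op 1: BEGIN: in_txn=True, pending={}
Op 2: ROLLBACK: discarded pending []; in_txn=False
Op 3: UPDATE b=30 (auto-commit; committed b=30)
Op 4: BEGIN: in_txn=True, pending={}
Op 5: COMMIT: merged [] into committed; committed now {b=30, c=1, d=16}
Op 6: UPDATE d=21 (auto-commit; committed d=21)
Op 7: BEGIN: in_txn=True, pending={}
Final committed: {b=30, c=1, d=21}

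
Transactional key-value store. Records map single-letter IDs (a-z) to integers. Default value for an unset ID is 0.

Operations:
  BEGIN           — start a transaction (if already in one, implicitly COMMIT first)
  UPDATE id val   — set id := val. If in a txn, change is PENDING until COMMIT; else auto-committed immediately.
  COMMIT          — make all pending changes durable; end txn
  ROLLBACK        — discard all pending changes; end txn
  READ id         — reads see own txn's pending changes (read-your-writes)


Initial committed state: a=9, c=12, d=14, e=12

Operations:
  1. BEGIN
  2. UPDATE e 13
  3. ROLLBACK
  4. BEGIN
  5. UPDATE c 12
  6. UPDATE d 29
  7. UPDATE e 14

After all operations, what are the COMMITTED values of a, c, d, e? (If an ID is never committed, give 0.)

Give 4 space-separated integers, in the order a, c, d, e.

Initial committed: {a=9, c=12, d=14, e=12}
Op 1: BEGIN: in_txn=True, pending={}
Op 2: UPDATE e=13 (pending; pending now {e=13})
Op 3: ROLLBACK: discarded pending ['e']; in_txn=False
Op 4: BEGIN: in_txn=True, pending={}
Op 5: UPDATE c=12 (pending; pending now {c=12})
Op 6: UPDATE d=29 (pending; pending now {c=12, d=29})
Op 7: UPDATE e=14 (pending; pending now {c=12, d=29, e=14})
Final committed: {a=9, c=12, d=14, e=12}

Answer: 9 12 14 12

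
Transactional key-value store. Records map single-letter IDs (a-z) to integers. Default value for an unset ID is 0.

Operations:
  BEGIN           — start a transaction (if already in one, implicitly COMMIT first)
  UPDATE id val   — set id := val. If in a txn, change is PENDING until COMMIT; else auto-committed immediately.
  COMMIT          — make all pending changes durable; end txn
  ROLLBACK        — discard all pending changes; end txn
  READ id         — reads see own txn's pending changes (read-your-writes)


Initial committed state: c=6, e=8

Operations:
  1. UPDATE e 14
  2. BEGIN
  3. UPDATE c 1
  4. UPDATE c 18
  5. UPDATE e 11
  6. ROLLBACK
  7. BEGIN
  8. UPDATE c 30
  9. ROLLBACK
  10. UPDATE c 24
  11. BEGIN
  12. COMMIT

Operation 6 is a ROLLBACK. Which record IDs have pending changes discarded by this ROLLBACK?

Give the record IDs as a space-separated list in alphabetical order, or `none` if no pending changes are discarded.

Initial committed: {c=6, e=8}
Op 1: UPDATE e=14 (auto-commit; committed e=14)
Op 2: BEGIN: in_txn=True, pending={}
Op 3: UPDATE c=1 (pending; pending now {c=1})
Op 4: UPDATE c=18 (pending; pending now {c=18})
Op 5: UPDATE e=11 (pending; pending now {c=18, e=11})
Op 6: ROLLBACK: discarded pending ['c', 'e']; in_txn=False
Op 7: BEGIN: in_txn=True, pending={}
Op 8: UPDATE c=30 (pending; pending now {c=30})
Op 9: ROLLBACK: discarded pending ['c']; in_txn=False
Op 10: UPDATE c=24 (auto-commit; committed c=24)
Op 11: BEGIN: in_txn=True, pending={}
Op 12: COMMIT: merged [] into committed; committed now {c=24, e=14}
ROLLBACK at op 6 discards: ['c', 'e']

Answer: c e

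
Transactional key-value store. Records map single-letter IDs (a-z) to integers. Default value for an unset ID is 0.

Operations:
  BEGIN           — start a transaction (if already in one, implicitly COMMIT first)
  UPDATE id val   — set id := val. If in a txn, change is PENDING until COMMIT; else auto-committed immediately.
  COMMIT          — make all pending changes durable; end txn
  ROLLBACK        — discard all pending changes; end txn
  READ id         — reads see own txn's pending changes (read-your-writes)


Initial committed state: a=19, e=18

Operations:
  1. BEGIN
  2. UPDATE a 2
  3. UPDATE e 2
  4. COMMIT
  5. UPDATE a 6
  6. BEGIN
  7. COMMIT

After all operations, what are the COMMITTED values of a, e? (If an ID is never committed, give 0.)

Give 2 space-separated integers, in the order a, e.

Initial committed: {a=19, e=18}
Op 1: BEGIN: in_txn=True, pending={}
Op 2: UPDATE a=2 (pending; pending now {a=2})
Op 3: UPDATE e=2 (pending; pending now {a=2, e=2})
Op 4: COMMIT: merged ['a', 'e'] into committed; committed now {a=2, e=2}
Op 5: UPDATE a=6 (auto-commit; committed a=6)
Op 6: BEGIN: in_txn=True, pending={}
Op 7: COMMIT: merged [] into committed; committed now {a=6, e=2}
Final committed: {a=6, e=2}

Answer: 6 2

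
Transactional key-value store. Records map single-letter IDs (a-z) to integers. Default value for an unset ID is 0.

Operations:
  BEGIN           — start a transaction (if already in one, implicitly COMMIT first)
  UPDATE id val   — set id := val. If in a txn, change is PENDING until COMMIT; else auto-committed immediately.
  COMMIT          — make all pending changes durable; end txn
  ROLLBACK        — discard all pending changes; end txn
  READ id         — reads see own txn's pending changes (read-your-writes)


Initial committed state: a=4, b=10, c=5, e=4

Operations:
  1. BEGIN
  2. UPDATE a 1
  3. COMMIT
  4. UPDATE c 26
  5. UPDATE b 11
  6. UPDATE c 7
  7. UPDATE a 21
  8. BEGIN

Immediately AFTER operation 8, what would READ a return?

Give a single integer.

Initial committed: {a=4, b=10, c=5, e=4}
Op 1: BEGIN: in_txn=True, pending={}
Op 2: UPDATE a=1 (pending; pending now {a=1})
Op 3: COMMIT: merged ['a'] into committed; committed now {a=1, b=10, c=5, e=4}
Op 4: UPDATE c=26 (auto-commit; committed c=26)
Op 5: UPDATE b=11 (auto-commit; committed b=11)
Op 6: UPDATE c=7 (auto-commit; committed c=7)
Op 7: UPDATE a=21 (auto-commit; committed a=21)
Op 8: BEGIN: in_txn=True, pending={}
After op 8: visible(a) = 21 (pending={}, committed={a=21, b=11, c=7, e=4})

Answer: 21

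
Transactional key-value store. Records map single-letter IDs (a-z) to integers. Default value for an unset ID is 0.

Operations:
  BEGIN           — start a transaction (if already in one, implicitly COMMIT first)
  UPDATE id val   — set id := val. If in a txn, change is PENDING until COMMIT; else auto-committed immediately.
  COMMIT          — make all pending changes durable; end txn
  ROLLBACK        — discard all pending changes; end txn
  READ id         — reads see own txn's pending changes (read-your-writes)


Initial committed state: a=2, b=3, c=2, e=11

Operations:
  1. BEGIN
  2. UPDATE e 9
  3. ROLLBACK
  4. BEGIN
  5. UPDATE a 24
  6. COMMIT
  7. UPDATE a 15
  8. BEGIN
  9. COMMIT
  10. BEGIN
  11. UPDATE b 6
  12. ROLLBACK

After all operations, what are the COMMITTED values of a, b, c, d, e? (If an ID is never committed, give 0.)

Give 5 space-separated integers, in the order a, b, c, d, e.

Initial committed: {a=2, b=3, c=2, e=11}
Op 1: BEGIN: in_txn=True, pending={}
Op 2: UPDATE e=9 (pending; pending now {e=9})
Op 3: ROLLBACK: discarded pending ['e']; in_txn=False
Op 4: BEGIN: in_txn=True, pending={}
Op 5: UPDATE a=24 (pending; pending now {a=24})
Op 6: COMMIT: merged ['a'] into committed; committed now {a=24, b=3, c=2, e=11}
Op 7: UPDATE a=15 (auto-commit; committed a=15)
Op 8: BEGIN: in_txn=True, pending={}
Op 9: COMMIT: merged [] into committed; committed now {a=15, b=3, c=2, e=11}
Op 10: BEGIN: in_txn=True, pending={}
Op 11: UPDATE b=6 (pending; pending now {b=6})
Op 12: ROLLBACK: discarded pending ['b']; in_txn=False
Final committed: {a=15, b=3, c=2, e=11}

Answer: 15 3 2 0 11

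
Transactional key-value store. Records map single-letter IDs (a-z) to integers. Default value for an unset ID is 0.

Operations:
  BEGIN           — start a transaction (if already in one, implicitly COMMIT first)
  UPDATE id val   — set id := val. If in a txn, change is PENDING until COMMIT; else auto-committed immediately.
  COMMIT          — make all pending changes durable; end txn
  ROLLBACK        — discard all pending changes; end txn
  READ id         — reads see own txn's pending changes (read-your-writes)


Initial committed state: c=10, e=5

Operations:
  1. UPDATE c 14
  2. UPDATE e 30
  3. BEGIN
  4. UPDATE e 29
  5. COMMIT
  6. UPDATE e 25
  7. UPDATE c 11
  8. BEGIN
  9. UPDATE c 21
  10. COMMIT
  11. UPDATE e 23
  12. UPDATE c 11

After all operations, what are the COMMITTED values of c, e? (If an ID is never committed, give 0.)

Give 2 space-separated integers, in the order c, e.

Initial committed: {c=10, e=5}
Op 1: UPDATE c=14 (auto-commit; committed c=14)
Op 2: UPDATE e=30 (auto-commit; committed e=30)
Op 3: BEGIN: in_txn=True, pending={}
Op 4: UPDATE e=29 (pending; pending now {e=29})
Op 5: COMMIT: merged ['e'] into committed; committed now {c=14, e=29}
Op 6: UPDATE e=25 (auto-commit; committed e=25)
Op 7: UPDATE c=11 (auto-commit; committed c=11)
Op 8: BEGIN: in_txn=True, pending={}
Op 9: UPDATE c=21 (pending; pending now {c=21})
Op 10: COMMIT: merged ['c'] into committed; committed now {c=21, e=25}
Op 11: UPDATE e=23 (auto-commit; committed e=23)
Op 12: UPDATE c=11 (auto-commit; committed c=11)
Final committed: {c=11, e=23}

Answer: 11 23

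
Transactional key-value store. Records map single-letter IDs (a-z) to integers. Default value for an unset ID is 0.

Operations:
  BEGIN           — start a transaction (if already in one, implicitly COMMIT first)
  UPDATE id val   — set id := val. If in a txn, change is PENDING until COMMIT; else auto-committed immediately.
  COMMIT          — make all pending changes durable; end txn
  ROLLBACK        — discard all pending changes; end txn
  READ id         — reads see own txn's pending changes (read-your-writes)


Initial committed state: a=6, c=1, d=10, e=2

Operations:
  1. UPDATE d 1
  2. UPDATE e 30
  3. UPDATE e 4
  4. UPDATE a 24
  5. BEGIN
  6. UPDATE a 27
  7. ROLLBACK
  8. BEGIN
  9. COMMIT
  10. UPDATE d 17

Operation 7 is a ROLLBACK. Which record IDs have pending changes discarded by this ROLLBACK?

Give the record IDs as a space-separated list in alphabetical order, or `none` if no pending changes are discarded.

Initial committed: {a=6, c=1, d=10, e=2}
Op 1: UPDATE d=1 (auto-commit; committed d=1)
Op 2: UPDATE e=30 (auto-commit; committed e=30)
Op 3: UPDATE e=4 (auto-commit; committed e=4)
Op 4: UPDATE a=24 (auto-commit; committed a=24)
Op 5: BEGIN: in_txn=True, pending={}
Op 6: UPDATE a=27 (pending; pending now {a=27})
Op 7: ROLLBACK: discarded pending ['a']; in_txn=False
Op 8: BEGIN: in_txn=True, pending={}
Op 9: COMMIT: merged [] into committed; committed now {a=24, c=1, d=1, e=4}
Op 10: UPDATE d=17 (auto-commit; committed d=17)
ROLLBACK at op 7 discards: ['a']

Answer: a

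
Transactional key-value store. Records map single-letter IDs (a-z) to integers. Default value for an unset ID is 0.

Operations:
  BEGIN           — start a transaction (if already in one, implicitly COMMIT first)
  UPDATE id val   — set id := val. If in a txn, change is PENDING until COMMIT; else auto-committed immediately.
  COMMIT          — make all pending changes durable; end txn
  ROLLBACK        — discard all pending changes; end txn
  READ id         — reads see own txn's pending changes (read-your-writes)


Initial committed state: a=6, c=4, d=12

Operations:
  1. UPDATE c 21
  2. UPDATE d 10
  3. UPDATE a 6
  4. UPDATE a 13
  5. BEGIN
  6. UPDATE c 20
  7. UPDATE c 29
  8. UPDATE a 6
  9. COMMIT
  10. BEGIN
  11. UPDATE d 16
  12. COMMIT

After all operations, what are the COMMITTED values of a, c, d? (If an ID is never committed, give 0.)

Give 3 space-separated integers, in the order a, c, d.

Answer: 6 29 16

Derivation:
Initial committed: {a=6, c=4, d=12}
Op 1: UPDATE c=21 (auto-commit; committed c=21)
Op 2: UPDATE d=10 (auto-commit; committed d=10)
Op 3: UPDATE a=6 (auto-commit; committed a=6)
Op 4: UPDATE a=13 (auto-commit; committed a=13)
Op 5: BEGIN: in_txn=True, pending={}
Op 6: UPDATE c=20 (pending; pending now {c=20})
Op 7: UPDATE c=29 (pending; pending now {c=29})
Op 8: UPDATE a=6 (pending; pending now {a=6, c=29})
Op 9: COMMIT: merged ['a', 'c'] into committed; committed now {a=6, c=29, d=10}
Op 10: BEGIN: in_txn=True, pending={}
Op 11: UPDATE d=16 (pending; pending now {d=16})
Op 12: COMMIT: merged ['d'] into committed; committed now {a=6, c=29, d=16}
Final committed: {a=6, c=29, d=16}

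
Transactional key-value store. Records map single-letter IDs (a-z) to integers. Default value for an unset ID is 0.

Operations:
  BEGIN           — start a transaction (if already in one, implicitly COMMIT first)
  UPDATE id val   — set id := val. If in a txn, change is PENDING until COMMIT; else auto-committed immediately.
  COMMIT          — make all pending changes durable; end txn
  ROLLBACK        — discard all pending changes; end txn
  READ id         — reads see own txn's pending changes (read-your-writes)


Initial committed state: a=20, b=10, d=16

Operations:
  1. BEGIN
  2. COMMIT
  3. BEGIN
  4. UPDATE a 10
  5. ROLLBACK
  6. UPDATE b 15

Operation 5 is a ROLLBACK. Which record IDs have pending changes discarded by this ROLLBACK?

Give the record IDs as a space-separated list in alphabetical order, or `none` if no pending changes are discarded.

Initial committed: {a=20, b=10, d=16}
Op 1: BEGIN: in_txn=True, pending={}
Op 2: COMMIT: merged [] into committed; committed now {a=20, b=10, d=16}
Op 3: BEGIN: in_txn=True, pending={}
Op 4: UPDATE a=10 (pending; pending now {a=10})
Op 5: ROLLBACK: discarded pending ['a']; in_txn=False
Op 6: UPDATE b=15 (auto-commit; committed b=15)
ROLLBACK at op 5 discards: ['a']

Answer: a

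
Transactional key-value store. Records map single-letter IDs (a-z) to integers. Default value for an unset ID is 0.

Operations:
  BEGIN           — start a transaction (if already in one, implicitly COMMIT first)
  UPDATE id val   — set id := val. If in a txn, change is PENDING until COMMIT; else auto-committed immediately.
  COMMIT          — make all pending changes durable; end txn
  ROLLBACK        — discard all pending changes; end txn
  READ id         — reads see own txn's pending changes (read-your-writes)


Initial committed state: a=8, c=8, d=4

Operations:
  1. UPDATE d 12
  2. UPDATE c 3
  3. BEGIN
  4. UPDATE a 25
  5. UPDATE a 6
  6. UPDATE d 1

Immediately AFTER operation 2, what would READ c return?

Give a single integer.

Initial committed: {a=8, c=8, d=4}
Op 1: UPDATE d=12 (auto-commit; committed d=12)
Op 2: UPDATE c=3 (auto-commit; committed c=3)
After op 2: visible(c) = 3 (pending={}, committed={a=8, c=3, d=12})

Answer: 3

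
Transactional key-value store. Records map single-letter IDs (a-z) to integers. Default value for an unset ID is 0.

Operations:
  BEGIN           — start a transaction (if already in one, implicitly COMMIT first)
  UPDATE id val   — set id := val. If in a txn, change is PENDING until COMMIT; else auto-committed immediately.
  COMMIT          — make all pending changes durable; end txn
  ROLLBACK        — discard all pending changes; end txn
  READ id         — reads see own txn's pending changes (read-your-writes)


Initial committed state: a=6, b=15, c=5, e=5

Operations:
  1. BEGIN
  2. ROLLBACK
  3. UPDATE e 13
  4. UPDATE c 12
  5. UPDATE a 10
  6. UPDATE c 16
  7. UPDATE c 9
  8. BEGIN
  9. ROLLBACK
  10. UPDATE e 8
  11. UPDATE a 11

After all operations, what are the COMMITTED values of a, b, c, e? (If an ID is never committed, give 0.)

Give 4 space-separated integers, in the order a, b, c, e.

Initial committed: {a=6, b=15, c=5, e=5}
Op 1: BEGIN: in_txn=True, pending={}
Op 2: ROLLBACK: discarded pending []; in_txn=False
Op 3: UPDATE e=13 (auto-commit; committed e=13)
Op 4: UPDATE c=12 (auto-commit; committed c=12)
Op 5: UPDATE a=10 (auto-commit; committed a=10)
Op 6: UPDATE c=16 (auto-commit; committed c=16)
Op 7: UPDATE c=9 (auto-commit; committed c=9)
Op 8: BEGIN: in_txn=True, pending={}
Op 9: ROLLBACK: discarded pending []; in_txn=False
Op 10: UPDATE e=8 (auto-commit; committed e=8)
Op 11: UPDATE a=11 (auto-commit; committed a=11)
Final committed: {a=11, b=15, c=9, e=8}

Answer: 11 15 9 8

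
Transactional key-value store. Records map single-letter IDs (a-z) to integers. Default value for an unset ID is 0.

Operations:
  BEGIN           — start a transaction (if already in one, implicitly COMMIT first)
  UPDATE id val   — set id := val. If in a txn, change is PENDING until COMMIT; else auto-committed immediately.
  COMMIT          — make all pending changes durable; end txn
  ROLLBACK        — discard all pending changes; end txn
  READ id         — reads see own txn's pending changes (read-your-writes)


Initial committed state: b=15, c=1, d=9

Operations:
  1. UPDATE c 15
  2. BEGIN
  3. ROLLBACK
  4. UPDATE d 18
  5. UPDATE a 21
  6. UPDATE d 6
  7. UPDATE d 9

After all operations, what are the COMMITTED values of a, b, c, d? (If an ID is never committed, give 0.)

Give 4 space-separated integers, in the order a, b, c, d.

Initial committed: {b=15, c=1, d=9}
Op 1: UPDATE c=15 (auto-commit; committed c=15)
Op 2: BEGIN: in_txn=True, pending={}
Op 3: ROLLBACK: discarded pending []; in_txn=False
Op 4: UPDATE d=18 (auto-commit; committed d=18)
Op 5: UPDATE a=21 (auto-commit; committed a=21)
Op 6: UPDATE d=6 (auto-commit; committed d=6)
Op 7: UPDATE d=9 (auto-commit; committed d=9)
Final committed: {a=21, b=15, c=15, d=9}

Answer: 21 15 15 9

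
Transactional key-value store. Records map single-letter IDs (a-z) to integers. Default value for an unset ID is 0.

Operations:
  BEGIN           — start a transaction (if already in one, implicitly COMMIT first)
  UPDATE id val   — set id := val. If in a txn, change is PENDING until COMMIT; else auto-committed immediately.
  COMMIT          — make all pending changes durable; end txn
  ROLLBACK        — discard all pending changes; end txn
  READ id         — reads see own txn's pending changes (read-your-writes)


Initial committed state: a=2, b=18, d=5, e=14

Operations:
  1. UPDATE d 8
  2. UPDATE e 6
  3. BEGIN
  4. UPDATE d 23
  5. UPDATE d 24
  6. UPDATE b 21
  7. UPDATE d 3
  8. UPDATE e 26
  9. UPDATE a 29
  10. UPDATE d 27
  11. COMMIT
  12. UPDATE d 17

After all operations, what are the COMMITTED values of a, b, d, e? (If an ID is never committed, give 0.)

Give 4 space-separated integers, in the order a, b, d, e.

Answer: 29 21 17 26

Derivation:
Initial committed: {a=2, b=18, d=5, e=14}
Op 1: UPDATE d=8 (auto-commit; committed d=8)
Op 2: UPDATE e=6 (auto-commit; committed e=6)
Op 3: BEGIN: in_txn=True, pending={}
Op 4: UPDATE d=23 (pending; pending now {d=23})
Op 5: UPDATE d=24 (pending; pending now {d=24})
Op 6: UPDATE b=21 (pending; pending now {b=21, d=24})
Op 7: UPDATE d=3 (pending; pending now {b=21, d=3})
Op 8: UPDATE e=26 (pending; pending now {b=21, d=3, e=26})
Op 9: UPDATE a=29 (pending; pending now {a=29, b=21, d=3, e=26})
Op 10: UPDATE d=27 (pending; pending now {a=29, b=21, d=27, e=26})
Op 11: COMMIT: merged ['a', 'b', 'd', 'e'] into committed; committed now {a=29, b=21, d=27, e=26}
Op 12: UPDATE d=17 (auto-commit; committed d=17)
Final committed: {a=29, b=21, d=17, e=26}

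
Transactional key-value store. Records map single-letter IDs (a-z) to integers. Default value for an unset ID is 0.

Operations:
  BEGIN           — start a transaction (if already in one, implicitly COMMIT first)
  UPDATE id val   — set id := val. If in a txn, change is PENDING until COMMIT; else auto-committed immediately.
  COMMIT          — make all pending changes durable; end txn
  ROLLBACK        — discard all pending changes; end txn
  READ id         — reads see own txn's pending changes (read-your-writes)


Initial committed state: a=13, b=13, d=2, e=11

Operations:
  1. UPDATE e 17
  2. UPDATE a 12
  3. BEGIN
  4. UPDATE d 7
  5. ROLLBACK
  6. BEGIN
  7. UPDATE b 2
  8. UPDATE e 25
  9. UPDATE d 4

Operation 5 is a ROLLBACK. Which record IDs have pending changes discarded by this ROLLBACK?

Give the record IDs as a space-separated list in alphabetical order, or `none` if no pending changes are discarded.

Answer: d

Derivation:
Initial committed: {a=13, b=13, d=2, e=11}
Op 1: UPDATE e=17 (auto-commit; committed e=17)
Op 2: UPDATE a=12 (auto-commit; committed a=12)
Op 3: BEGIN: in_txn=True, pending={}
Op 4: UPDATE d=7 (pending; pending now {d=7})
Op 5: ROLLBACK: discarded pending ['d']; in_txn=False
Op 6: BEGIN: in_txn=True, pending={}
Op 7: UPDATE b=2 (pending; pending now {b=2})
Op 8: UPDATE e=25 (pending; pending now {b=2, e=25})
Op 9: UPDATE d=4 (pending; pending now {b=2, d=4, e=25})
ROLLBACK at op 5 discards: ['d']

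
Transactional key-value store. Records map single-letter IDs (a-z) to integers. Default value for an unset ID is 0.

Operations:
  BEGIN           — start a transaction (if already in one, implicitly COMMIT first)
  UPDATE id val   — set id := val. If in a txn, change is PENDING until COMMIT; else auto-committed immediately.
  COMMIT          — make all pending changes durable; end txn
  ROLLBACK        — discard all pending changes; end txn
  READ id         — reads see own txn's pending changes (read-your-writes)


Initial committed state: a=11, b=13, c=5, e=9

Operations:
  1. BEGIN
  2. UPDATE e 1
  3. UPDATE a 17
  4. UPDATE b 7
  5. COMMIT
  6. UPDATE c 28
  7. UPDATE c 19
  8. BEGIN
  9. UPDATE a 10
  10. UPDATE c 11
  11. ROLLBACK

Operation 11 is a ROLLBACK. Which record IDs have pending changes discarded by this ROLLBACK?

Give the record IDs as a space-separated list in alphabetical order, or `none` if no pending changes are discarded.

Answer: a c

Derivation:
Initial committed: {a=11, b=13, c=5, e=9}
Op 1: BEGIN: in_txn=True, pending={}
Op 2: UPDATE e=1 (pending; pending now {e=1})
Op 3: UPDATE a=17 (pending; pending now {a=17, e=1})
Op 4: UPDATE b=7 (pending; pending now {a=17, b=7, e=1})
Op 5: COMMIT: merged ['a', 'b', 'e'] into committed; committed now {a=17, b=7, c=5, e=1}
Op 6: UPDATE c=28 (auto-commit; committed c=28)
Op 7: UPDATE c=19 (auto-commit; committed c=19)
Op 8: BEGIN: in_txn=True, pending={}
Op 9: UPDATE a=10 (pending; pending now {a=10})
Op 10: UPDATE c=11 (pending; pending now {a=10, c=11})
Op 11: ROLLBACK: discarded pending ['a', 'c']; in_txn=False
ROLLBACK at op 11 discards: ['a', 'c']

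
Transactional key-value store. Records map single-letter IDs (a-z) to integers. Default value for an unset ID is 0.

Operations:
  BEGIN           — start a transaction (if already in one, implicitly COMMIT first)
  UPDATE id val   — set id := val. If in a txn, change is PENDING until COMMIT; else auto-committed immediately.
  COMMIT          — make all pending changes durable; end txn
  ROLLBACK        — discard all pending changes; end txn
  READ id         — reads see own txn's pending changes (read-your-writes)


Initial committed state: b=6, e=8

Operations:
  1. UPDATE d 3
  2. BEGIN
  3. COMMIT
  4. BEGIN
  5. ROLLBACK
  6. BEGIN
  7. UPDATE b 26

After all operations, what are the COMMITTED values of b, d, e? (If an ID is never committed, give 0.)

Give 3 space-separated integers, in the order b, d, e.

Answer: 6 3 8

Derivation:
Initial committed: {b=6, e=8}
Op 1: UPDATE d=3 (auto-commit; committed d=3)
Op 2: BEGIN: in_txn=True, pending={}
Op 3: COMMIT: merged [] into committed; committed now {b=6, d=3, e=8}
Op 4: BEGIN: in_txn=True, pending={}
Op 5: ROLLBACK: discarded pending []; in_txn=False
Op 6: BEGIN: in_txn=True, pending={}
Op 7: UPDATE b=26 (pending; pending now {b=26})
Final committed: {b=6, d=3, e=8}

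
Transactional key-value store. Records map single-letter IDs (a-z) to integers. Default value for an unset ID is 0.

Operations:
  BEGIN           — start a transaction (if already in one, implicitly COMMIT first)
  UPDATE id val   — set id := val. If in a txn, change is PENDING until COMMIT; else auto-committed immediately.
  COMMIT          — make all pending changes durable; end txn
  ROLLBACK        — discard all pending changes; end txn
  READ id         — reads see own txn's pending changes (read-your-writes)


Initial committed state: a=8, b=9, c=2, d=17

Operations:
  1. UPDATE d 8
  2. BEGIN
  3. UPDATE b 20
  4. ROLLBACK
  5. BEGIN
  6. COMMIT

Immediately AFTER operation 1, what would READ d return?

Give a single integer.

Initial committed: {a=8, b=9, c=2, d=17}
Op 1: UPDATE d=8 (auto-commit; committed d=8)
After op 1: visible(d) = 8 (pending={}, committed={a=8, b=9, c=2, d=8})

Answer: 8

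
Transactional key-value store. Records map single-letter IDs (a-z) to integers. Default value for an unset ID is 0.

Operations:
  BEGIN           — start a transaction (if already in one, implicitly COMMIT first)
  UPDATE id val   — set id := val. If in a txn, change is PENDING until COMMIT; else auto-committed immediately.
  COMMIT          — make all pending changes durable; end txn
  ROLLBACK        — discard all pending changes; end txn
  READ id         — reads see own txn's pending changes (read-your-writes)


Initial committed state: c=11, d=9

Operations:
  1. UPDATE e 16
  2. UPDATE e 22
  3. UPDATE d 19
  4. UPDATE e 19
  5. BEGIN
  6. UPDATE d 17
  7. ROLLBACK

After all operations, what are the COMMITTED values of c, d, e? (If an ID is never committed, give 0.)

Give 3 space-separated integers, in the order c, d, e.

Answer: 11 19 19

Derivation:
Initial committed: {c=11, d=9}
Op 1: UPDATE e=16 (auto-commit; committed e=16)
Op 2: UPDATE e=22 (auto-commit; committed e=22)
Op 3: UPDATE d=19 (auto-commit; committed d=19)
Op 4: UPDATE e=19 (auto-commit; committed e=19)
Op 5: BEGIN: in_txn=True, pending={}
Op 6: UPDATE d=17 (pending; pending now {d=17})
Op 7: ROLLBACK: discarded pending ['d']; in_txn=False
Final committed: {c=11, d=19, e=19}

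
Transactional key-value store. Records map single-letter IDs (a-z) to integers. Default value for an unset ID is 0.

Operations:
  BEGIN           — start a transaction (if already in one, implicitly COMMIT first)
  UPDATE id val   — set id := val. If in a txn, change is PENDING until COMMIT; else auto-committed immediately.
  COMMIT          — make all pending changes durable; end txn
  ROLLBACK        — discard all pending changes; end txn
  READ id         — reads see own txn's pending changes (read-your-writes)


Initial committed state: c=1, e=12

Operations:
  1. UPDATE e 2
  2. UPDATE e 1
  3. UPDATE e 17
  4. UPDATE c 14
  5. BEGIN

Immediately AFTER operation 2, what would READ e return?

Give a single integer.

Answer: 1

Derivation:
Initial committed: {c=1, e=12}
Op 1: UPDATE e=2 (auto-commit; committed e=2)
Op 2: UPDATE e=1 (auto-commit; committed e=1)
After op 2: visible(e) = 1 (pending={}, committed={c=1, e=1})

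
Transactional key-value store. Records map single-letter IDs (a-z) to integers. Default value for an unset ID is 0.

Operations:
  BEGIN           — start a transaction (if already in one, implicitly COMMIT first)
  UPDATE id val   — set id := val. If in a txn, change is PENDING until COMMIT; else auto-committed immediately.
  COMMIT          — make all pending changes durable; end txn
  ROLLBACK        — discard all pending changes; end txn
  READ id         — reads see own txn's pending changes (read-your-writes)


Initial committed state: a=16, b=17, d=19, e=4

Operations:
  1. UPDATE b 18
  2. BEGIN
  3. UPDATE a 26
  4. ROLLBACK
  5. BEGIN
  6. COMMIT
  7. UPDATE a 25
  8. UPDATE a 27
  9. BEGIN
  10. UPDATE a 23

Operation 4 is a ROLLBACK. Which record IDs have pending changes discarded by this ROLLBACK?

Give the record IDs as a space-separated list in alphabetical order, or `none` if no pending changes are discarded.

Initial committed: {a=16, b=17, d=19, e=4}
Op 1: UPDATE b=18 (auto-commit; committed b=18)
Op 2: BEGIN: in_txn=True, pending={}
Op 3: UPDATE a=26 (pending; pending now {a=26})
Op 4: ROLLBACK: discarded pending ['a']; in_txn=False
Op 5: BEGIN: in_txn=True, pending={}
Op 6: COMMIT: merged [] into committed; committed now {a=16, b=18, d=19, e=4}
Op 7: UPDATE a=25 (auto-commit; committed a=25)
Op 8: UPDATE a=27 (auto-commit; committed a=27)
Op 9: BEGIN: in_txn=True, pending={}
Op 10: UPDATE a=23 (pending; pending now {a=23})
ROLLBACK at op 4 discards: ['a']

Answer: a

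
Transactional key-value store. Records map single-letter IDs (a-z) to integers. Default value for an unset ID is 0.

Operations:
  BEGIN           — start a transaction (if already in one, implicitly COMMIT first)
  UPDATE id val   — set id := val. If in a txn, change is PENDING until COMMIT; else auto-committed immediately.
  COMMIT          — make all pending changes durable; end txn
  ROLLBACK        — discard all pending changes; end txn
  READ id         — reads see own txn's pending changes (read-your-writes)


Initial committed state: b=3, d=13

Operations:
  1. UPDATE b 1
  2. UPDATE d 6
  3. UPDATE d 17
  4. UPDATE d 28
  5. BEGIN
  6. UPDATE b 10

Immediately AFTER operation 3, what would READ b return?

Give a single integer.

Initial committed: {b=3, d=13}
Op 1: UPDATE b=1 (auto-commit; committed b=1)
Op 2: UPDATE d=6 (auto-commit; committed d=6)
Op 3: UPDATE d=17 (auto-commit; committed d=17)
After op 3: visible(b) = 1 (pending={}, committed={b=1, d=17})

Answer: 1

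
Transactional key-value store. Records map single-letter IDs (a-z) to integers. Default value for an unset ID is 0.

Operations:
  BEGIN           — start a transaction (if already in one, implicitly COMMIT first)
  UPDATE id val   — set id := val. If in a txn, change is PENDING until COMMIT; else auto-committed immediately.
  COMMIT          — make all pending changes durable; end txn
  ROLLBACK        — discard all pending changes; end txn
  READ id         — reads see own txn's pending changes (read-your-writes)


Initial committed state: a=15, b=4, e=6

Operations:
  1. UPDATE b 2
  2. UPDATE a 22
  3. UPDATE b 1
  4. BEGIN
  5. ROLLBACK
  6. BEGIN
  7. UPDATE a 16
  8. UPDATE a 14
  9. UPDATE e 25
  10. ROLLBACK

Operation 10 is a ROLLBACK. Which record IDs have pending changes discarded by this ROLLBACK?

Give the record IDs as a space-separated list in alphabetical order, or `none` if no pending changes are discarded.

Answer: a e

Derivation:
Initial committed: {a=15, b=4, e=6}
Op 1: UPDATE b=2 (auto-commit; committed b=2)
Op 2: UPDATE a=22 (auto-commit; committed a=22)
Op 3: UPDATE b=1 (auto-commit; committed b=1)
Op 4: BEGIN: in_txn=True, pending={}
Op 5: ROLLBACK: discarded pending []; in_txn=False
Op 6: BEGIN: in_txn=True, pending={}
Op 7: UPDATE a=16 (pending; pending now {a=16})
Op 8: UPDATE a=14 (pending; pending now {a=14})
Op 9: UPDATE e=25 (pending; pending now {a=14, e=25})
Op 10: ROLLBACK: discarded pending ['a', 'e']; in_txn=False
ROLLBACK at op 10 discards: ['a', 'e']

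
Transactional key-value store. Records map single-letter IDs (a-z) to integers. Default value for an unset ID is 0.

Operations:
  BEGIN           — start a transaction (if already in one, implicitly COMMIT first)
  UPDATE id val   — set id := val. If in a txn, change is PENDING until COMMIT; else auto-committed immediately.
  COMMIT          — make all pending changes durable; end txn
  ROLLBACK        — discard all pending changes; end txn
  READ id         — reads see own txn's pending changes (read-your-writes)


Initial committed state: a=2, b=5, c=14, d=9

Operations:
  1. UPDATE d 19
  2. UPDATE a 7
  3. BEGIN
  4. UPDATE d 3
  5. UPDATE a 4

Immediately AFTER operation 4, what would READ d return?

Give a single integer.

Initial committed: {a=2, b=5, c=14, d=9}
Op 1: UPDATE d=19 (auto-commit; committed d=19)
Op 2: UPDATE a=7 (auto-commit; committed a=7)
Op 3: BEGIN: in_txn=True, pending={}
Op 4: UPDATE d=3 (pending; pending now {d=3})
After op 4: visible(d) = 3 (pending={d=3}, committed={a=7, b=5, c=14, d=19})

Answer: 3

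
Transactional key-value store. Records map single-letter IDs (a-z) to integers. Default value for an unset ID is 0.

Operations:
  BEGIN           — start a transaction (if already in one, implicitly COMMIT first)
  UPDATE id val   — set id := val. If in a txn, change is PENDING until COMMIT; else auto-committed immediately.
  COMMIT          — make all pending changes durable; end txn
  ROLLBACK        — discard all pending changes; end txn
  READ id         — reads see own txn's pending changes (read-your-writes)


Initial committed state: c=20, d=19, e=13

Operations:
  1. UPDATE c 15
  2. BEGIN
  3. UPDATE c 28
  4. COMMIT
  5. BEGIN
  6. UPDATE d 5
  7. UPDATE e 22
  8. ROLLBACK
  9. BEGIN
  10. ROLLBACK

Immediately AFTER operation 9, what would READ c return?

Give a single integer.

Answer: 28

Derivation:
Initial committed: {c=20, d=19, e=13}
Op 1: UPDATE c=15 (auto-commit; committed c=15)
Op 2: BEGIN: in_txn=True, pending={}
Op 3: UPDATE c=28 (pending; pending now {c=28})
Op 4: COMMIT: merged ['c'] into committed; committed now {c=28, d=19, e=13}
Op 5: BEGIN: in_txn=True, pending={}
Op 6: UPDATE d=5 (pending; pending now {d=5})
Op 7: UPDATE e=22 (pending; pending now {d=5, e=22})
Op 8: ROLLBACK: discarded pending ['d', 'e']; in_txn=False
Op 9: BEGIN: in_txn=True, pending={}
After op 9: visible(c) = 28 (pending={}, committed={c=28, d=19, e=13})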